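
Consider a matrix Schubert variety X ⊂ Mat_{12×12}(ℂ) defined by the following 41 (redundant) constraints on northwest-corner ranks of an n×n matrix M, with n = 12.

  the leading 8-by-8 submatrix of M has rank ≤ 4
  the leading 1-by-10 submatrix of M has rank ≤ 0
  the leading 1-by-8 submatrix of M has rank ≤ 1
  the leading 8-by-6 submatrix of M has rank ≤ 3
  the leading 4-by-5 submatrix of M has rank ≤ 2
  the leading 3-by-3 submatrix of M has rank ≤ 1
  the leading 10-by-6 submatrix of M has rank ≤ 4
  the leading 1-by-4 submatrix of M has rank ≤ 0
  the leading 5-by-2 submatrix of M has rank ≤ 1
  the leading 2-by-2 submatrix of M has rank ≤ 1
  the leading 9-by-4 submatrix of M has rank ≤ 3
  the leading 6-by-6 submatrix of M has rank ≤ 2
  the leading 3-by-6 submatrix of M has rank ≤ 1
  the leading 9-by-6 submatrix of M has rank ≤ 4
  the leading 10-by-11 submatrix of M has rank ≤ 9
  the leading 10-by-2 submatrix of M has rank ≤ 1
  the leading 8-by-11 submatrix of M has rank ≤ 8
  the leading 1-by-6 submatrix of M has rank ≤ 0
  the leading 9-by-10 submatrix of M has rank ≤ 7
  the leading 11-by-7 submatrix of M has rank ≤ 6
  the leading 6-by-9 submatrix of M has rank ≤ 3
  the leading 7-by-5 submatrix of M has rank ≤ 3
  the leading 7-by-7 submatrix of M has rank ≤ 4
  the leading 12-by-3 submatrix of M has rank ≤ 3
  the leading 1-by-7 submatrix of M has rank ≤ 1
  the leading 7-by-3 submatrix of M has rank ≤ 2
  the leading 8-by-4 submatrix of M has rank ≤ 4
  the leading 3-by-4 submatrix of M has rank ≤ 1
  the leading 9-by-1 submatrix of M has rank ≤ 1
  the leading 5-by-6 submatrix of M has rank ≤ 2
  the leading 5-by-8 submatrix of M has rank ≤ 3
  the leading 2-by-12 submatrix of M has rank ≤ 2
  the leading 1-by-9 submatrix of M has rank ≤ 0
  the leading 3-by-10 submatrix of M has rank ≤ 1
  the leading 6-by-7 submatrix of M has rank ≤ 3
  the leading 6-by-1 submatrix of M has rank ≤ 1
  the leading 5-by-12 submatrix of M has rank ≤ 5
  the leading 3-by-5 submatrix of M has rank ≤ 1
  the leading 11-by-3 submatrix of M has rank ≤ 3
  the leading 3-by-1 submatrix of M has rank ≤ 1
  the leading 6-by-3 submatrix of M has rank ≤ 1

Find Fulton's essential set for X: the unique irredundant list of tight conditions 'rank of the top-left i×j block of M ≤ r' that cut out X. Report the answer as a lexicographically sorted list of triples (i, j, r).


Propagating the 41 rank bounds to every northwest block:

  i=1: 0  0  0  0  0  0  0  0  0  0  1  1
  i=2: 1  1  1  1  1  1  1  1  1  1  2  2
  i=3: 1  1  1  1  1  1  1  1  1  1  2  3
  i=4: 1  1  1  2  2  2  2  2  2  2  3  4
  i=5: 1  1  1  2  2  2  3  3  3  3  4  5
  i=6: 1  1  1  2  2  2  3  3  3  4  5  6
  i=7: 1  1  2  3  3  3  4  4  4  5  6  7
  i=8: 1  1  2  3  3  3  4  4  5  6  7  8
  i=9: 1  1  2  3  4  4  5  5  6  7  8  9
  i=10: 1  1  2  3  4  4  5  6  7  8  9  10
  i=11: 1  2  3  4  5  5  6  7  8  9  10  11
  i=12: 1  2  3  4  5  6  7  8  9  10  11  12

so w = (11, 1, 12, 4, 7, 10, 3, 9, 5, 8, 2, 6).

|D(w)|=39, |Ess(w)|=9:

[(1, 10, 0), (3, 10, 1), (6, 3, 1), (6, 6, 2), (6, 9, 3), (8, 6, 3), (8, 8, 4), (10, 2, 1), (10, 6, 4)]


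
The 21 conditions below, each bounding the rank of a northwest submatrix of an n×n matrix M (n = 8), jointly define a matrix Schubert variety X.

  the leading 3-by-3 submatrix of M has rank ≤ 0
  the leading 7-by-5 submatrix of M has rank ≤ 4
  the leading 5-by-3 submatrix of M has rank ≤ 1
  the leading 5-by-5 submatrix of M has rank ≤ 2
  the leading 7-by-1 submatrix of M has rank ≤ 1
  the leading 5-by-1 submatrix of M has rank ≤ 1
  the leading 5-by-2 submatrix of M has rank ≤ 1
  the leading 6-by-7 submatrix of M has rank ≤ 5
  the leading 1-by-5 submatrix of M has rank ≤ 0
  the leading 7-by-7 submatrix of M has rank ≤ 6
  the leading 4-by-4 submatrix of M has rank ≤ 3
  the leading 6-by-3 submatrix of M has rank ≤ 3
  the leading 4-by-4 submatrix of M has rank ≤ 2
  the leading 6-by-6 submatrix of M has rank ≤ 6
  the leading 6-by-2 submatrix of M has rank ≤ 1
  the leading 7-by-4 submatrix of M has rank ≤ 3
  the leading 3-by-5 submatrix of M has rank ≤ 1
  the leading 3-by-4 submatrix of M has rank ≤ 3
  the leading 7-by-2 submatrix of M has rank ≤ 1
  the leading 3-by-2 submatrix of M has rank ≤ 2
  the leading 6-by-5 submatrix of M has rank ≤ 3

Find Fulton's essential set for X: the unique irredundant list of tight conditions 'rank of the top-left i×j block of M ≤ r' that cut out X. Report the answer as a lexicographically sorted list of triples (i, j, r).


Computing R[i][j] = min implied NW-rank bound (n=8, 21 conditions):

  row 1: 0 | 0 | 0 | 0 | 0 | 1 | 1 | 1
  row 2: 0 | 0 | 0 | 1 | 1 | 2 | 2 | 2
  row 3: 0 | 0 | 0 | 1 | 1 | 2 | 3 | 3
  row 4: 1 | 1 | 1 | 2 | 2 | 3 | 4 | 4
  row 5: 1 | 1 | 1 | 2 | 2 | 3 | 4 | 5
  row 6: 1 | 1 | 2 | 3 | 3 | 4 | 5 | 6
  row 7: 1 | 1 | 2 | 3 | 4 | 5 | 6 | 7
  row 8: 1 | 2 | 3 | 4 | 5 | 6 | 7 | 8

so w = (6, 4, 7, 1, 8, 3, 5, 2).

Fulton essential set (6 of the 17 Rothe cells):

[(1, 5, 0), (3, 3, 0), (3, 5, 1), (5, 3, 1), (5, 5, 2), (7, 2, 1)]


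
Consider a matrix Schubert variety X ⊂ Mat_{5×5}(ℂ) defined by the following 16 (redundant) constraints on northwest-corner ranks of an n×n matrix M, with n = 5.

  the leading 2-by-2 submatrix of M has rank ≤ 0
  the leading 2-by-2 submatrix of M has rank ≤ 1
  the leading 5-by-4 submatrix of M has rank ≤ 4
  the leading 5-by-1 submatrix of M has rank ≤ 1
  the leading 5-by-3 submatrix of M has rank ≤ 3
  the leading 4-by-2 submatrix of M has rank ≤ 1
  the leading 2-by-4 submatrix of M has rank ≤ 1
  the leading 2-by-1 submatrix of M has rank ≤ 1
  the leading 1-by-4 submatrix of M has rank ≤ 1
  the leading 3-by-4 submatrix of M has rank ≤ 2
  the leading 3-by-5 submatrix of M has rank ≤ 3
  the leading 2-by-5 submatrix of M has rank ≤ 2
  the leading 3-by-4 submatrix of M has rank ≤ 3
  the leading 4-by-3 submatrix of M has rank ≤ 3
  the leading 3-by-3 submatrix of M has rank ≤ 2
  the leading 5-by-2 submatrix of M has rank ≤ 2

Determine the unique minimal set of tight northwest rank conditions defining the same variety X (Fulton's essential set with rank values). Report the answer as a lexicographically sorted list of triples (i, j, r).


Rank table r_w(5×5) implied by the 16 constraints:

  i=1: 0, 0, 1, 1, 1
  i=2: 0, 0, 1, 1, 2
  i=3: 1, 1, 2, 2, 3
  i=4: 1, 1, 2, 3, 4
  i=5: 1, 2, 3, 4, 5

hence w(1..5) = (3, 5, 1, 4, 2).

|D(w)|=6, |Ess(w)|=3:

[(2, 2, 0), (2, 4, 1), (4, 2, 1)]


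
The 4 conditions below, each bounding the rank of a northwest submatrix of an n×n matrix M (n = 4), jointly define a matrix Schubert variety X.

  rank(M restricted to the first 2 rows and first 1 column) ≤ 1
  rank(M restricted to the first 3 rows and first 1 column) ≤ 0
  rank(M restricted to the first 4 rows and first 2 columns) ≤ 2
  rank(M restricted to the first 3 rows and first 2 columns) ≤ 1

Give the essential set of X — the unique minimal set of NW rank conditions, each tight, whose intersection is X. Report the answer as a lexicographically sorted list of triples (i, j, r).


Computing R[i][j] = min implied NW-rank bound (n=4, 4 conditions):

  i=1: 0, 1, 1, 1
  i=2: 0, 1, 2, 2
  i=3: 0, 1, 2, 3
  i=4: 1, 2, 3, 4

the unique w with this rank table is (2, 3, 4, 1).

Fulton essential set (1 of the 3 Rothe cells):

[(3, 1, 0)]


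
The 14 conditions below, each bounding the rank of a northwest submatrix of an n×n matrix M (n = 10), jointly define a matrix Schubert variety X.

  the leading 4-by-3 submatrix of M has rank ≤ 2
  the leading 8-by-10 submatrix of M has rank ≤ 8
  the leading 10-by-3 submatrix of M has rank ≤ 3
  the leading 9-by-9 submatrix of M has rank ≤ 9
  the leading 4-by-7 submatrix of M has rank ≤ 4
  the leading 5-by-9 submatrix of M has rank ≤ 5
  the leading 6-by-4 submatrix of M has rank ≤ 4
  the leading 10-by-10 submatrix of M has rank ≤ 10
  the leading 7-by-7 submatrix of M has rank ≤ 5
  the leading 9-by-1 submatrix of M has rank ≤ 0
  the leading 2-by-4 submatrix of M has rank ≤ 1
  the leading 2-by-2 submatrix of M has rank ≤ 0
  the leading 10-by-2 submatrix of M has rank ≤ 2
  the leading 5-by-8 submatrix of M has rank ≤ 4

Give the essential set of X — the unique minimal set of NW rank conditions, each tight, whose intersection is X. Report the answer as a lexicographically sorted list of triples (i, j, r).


The tightest implied rank at each (i,j), from the 14 conditions:

  row 1: 0  0  1  1  1  1  1  1  1  1
  row 2: 0  0  1  1  2  2  2  2  2  2
  row 3: 0  1  2  2  3  3  3  3  3  3
  row 4: 0  1  2  3  4  4  4  4  4  4
  row 5: 0  1  2  3  4  4  4  4  5  5
  row 6: 0  1  2  3  4  5  5  5  6  6
  row 7: 0  1  2  3  4  5  5  6  7  7
  row 8: 0  1  2  3  4  5  6  7  8  8
  row 9: 0  1  2  3  4  5  6  7  8  9
  row 10: 1  2  3  4  5  6  7  8  9  10

reading off 1-entries of Δ²R: w = (3, 5, 2, 4, 9, 6, 8, 7, 10, 1).

ℓ(w)=16; the 5 essential cells (i,j,r):

[(2, 2, 0), (2, 4, 1), (5, 8, 4), (7, 7, 5), (9, 1, 0)]


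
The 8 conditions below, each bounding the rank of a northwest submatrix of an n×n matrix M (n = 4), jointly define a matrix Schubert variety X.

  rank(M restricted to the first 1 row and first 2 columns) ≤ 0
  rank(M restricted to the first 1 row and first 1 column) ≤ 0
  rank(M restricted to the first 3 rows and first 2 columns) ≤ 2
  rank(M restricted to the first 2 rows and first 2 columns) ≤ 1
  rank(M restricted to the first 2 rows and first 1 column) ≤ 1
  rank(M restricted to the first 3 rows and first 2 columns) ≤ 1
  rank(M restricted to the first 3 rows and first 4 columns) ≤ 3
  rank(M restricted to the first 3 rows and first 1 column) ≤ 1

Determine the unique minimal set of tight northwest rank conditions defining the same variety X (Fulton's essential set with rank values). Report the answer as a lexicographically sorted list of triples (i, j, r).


The tightest implied rank at each (i,j), from the 8 conditions:

  row 1: 0 | 0 | 1 | 1
  row 2: 1 | 1 | 2 | 2
  row 3: 1 | 1 | 2 | 3
  row 4: 1 | 2 | 3 | 4

reading off 1-entries of Δ²R: w = (3, 1, 4, 2).

Rothe diagram D(w) (3 cells), 2 SE-corners (essential conditions):

[(1, 2, 0), (3, 2, 1)]


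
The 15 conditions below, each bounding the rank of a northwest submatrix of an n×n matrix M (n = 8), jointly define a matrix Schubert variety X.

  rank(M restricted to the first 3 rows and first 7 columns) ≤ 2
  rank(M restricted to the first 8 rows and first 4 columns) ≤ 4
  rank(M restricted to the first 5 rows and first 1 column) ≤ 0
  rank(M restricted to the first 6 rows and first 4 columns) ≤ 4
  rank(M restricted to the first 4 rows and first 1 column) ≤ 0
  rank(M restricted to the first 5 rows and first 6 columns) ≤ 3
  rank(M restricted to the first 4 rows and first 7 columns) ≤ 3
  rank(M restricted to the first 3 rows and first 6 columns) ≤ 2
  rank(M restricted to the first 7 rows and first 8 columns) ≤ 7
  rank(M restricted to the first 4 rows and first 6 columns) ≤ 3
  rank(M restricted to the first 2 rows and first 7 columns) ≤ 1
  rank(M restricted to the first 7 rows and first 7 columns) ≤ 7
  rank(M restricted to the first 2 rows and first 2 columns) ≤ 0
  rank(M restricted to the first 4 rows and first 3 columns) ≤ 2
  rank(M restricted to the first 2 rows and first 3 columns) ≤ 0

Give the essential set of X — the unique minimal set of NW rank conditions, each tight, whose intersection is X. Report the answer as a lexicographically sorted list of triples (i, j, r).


Propagating the 15 rank bounds to every northwest block:

  i=1: 0, 0, 0, 1, 1, 1, 1, 1
  i=2: 0, 0, 0, 1, 1, 1, 1, 2
  i=3: 0, 1, 1, 2, 2, 2, 2, 3
  i=4: 0, 1, 2, 3, 3, 3, 3, 4
  i=5: 0, 1, 2, 3, 3, 3, 4, 5
  i=6: 1, 2, 3, 4, 4, 4, 5, 6
  i=7: 1, 2, 3, 4, 5, 5, 6, 7
  i=8: 1, 2, 3, 4, 5, 6, 7, 8

second differences of R give the permutation w = (4, 8, 2, 3, 7, 1, 5, 6).

D(w) has 14 cells with 4 SE-corners; essential set:

[(2, 3, 0), (2, 7, 1), (5, 1, 0), (5, 6, 3)]


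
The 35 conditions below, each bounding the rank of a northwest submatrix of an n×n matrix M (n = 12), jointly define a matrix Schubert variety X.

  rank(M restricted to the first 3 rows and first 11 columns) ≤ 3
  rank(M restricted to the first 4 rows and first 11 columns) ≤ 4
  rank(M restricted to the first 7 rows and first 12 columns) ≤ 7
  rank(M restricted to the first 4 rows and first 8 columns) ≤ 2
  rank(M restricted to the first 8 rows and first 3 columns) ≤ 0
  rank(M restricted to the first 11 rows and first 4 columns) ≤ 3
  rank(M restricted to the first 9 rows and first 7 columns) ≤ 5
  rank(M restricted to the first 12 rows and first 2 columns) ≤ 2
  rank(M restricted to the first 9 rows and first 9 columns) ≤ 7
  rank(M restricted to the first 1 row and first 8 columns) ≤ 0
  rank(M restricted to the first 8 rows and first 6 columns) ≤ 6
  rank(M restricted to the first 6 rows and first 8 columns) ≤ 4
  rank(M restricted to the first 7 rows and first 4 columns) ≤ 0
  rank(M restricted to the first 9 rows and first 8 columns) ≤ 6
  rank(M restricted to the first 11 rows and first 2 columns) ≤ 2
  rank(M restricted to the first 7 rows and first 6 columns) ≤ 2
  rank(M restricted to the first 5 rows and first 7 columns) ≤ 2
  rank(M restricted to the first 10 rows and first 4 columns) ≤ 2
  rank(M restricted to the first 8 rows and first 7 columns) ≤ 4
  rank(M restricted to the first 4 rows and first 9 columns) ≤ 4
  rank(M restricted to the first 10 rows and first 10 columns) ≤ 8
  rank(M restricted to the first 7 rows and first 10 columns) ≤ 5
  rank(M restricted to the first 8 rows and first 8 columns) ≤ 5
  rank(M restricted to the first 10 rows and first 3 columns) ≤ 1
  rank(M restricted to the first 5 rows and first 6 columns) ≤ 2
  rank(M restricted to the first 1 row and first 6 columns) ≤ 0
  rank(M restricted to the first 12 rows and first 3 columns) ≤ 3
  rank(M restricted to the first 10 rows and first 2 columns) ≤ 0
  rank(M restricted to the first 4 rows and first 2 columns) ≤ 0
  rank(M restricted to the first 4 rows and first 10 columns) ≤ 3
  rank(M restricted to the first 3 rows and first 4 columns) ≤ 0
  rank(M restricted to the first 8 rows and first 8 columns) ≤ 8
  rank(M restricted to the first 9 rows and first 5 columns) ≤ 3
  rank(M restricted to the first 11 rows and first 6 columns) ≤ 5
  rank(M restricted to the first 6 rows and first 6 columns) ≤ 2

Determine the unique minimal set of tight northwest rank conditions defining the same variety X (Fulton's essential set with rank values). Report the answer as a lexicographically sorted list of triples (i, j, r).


Propagating the 35 rank bounds to every northwest block:

  row 1: 0 0 0 0 0 0 0 0 1 1 1 1
  row 2: 0 0 0 0 1 1 1 1 2 2 2 2
  row 3: 0 0 0 0 1 2 2 2 3 3 3 3
  row 4: 0 0 0 0 1 2 2 2 3 3 4 4
  row 5: 0 0 0 0 1 2 2 3 4 4 5 5
  row 6: 0 0 0 0 1 2 3 4 5 5 6 6
  row 7: 0 0 0 0 1 2 3 4 5 5 6 7
  row 8: 0 0 0 1 2 3 4 5 6 6 7 8
  row 9: 0 0 1 2 3 4 5 6 7 7 8 9
  row 10: 0 0 1 2 3 4 5 6 7 8 9 10
  row 11: 1 1 2 3 4 5 6 7 8 9 10 11
  row 12: 1 2 3 4 5 6 7 8 9 10 11 12

second differences of R give the permutation w = (9, 5, 6, 11, 8, 7, 12, 4, 3, 10, 1, 2).

Fulton essential set (8 of the 44 Rothe cells):

[(1, 8, 0), (4, 8, 2), (4, 10, 3), (5, 7, 2), (7, 4, 0), (7, 10, 5), (8, 3, 0), (10, 2, 0)]


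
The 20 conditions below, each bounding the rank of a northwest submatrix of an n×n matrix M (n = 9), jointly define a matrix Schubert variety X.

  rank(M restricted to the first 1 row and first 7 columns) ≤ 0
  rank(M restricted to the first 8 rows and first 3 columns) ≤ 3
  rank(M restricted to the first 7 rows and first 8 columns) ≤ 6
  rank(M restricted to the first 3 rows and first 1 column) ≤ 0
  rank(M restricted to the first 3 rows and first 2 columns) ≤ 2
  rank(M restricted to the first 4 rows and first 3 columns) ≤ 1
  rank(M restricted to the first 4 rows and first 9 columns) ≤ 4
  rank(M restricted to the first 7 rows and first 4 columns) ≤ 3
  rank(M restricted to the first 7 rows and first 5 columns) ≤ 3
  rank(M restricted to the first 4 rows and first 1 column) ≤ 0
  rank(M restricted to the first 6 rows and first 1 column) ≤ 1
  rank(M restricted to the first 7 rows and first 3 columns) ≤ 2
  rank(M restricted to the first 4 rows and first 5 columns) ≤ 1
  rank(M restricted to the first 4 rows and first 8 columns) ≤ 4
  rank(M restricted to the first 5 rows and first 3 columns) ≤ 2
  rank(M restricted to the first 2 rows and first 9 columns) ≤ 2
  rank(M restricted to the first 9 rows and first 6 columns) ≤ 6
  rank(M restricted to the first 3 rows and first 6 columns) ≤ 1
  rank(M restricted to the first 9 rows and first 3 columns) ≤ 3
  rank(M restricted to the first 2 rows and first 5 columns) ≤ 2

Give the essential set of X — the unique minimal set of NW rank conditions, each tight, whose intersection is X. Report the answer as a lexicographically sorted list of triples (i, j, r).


Recovering R(i,j) via the rank-extension bound from the 20 conditions:

  0  0  0  0  0  0  0  1  1
  0  1  1  1  1  1  1  2  2
  0  1  1  1  1  1  2  3  3
  0  1  1  1  1  2  3  4  4
  1  2  2  2  2  3  4  5  5
  1  2  2  3  3  4  5  6  6
  1  2  2  3  3  4  5  6  7
  1  2  3  4  4  5  6  7  8
  1  2  3  4  5  6  7  8  9

the unique w with this rank table is (8, 2, 7, 6, 1, 4, 9, 3, 5).

6 SE-corners of the 20-cell Rothe diagram give Ess(w):

[(1, 7, 0), (3, 6, 1), (4, 1, 0), (4, 5, 1), (7, 3, 2), (7, 5, 3)]


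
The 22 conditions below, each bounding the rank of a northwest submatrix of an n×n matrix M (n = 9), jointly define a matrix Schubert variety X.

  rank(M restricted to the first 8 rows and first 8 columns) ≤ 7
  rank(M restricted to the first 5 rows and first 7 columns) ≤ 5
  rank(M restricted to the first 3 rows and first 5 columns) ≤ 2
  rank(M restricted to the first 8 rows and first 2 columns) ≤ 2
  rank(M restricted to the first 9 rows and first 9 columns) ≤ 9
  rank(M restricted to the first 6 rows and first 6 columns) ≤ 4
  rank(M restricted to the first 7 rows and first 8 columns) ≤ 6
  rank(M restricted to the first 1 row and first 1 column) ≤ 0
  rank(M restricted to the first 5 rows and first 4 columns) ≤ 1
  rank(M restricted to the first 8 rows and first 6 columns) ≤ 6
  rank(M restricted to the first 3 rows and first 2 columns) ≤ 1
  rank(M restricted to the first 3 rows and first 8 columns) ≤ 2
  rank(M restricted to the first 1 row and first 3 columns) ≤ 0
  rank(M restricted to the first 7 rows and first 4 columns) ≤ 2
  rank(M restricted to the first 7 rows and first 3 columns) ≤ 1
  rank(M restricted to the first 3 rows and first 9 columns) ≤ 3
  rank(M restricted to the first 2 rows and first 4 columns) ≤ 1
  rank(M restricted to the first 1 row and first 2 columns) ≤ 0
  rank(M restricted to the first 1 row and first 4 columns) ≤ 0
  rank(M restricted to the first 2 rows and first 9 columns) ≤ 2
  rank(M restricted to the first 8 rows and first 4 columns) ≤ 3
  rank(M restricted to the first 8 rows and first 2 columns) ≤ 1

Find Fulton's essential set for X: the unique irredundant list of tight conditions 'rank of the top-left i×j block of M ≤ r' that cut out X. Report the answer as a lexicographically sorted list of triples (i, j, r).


The tightest implied rank at each (i,j), from the 22 conditions:

  row 1: 0 | 0 | 0 | 0 | 1 | 1 | 1 | 1 | 1
  row 2: 1 | 1 | 1 | 1 | 2 | 2 | 2 | 2 | 2
  row 3: 1 | 1 | 1 | 1 | 2 | 2 | 2 | 2 | 3
  row 4: 1 | 1 | 1 | 1 | 2 | 3 | 3 | 3 | 4
  row 5: 1 | 1 | 1 | 1 | 2 | 3 | 4 | 4 | 5
  row 6: 1 | 1 | 1 | 2 | 3 | 4 | 5 | 5 | 6
  row 7: 1 | 1 | 1 | 2 | 3 | 4 | 5 | 6 | 7
  row 8: 1 | 1 | 2 | 3 | 4 | 5 | 6 | 7 | 8
  row 9: 1 | 2 | 3 | 4 | 5 | 6 | 7 | 8 | 9

so w = (5, 1, 9, 6, 7, 4, 8, 3, 2).

D(w) has 21 cells with 5 SE-corners; essential set:

[(1, 4, 0), (3, 8, 2), (5, 4, 1), (7, 3, 1), (8, 2, 1)]


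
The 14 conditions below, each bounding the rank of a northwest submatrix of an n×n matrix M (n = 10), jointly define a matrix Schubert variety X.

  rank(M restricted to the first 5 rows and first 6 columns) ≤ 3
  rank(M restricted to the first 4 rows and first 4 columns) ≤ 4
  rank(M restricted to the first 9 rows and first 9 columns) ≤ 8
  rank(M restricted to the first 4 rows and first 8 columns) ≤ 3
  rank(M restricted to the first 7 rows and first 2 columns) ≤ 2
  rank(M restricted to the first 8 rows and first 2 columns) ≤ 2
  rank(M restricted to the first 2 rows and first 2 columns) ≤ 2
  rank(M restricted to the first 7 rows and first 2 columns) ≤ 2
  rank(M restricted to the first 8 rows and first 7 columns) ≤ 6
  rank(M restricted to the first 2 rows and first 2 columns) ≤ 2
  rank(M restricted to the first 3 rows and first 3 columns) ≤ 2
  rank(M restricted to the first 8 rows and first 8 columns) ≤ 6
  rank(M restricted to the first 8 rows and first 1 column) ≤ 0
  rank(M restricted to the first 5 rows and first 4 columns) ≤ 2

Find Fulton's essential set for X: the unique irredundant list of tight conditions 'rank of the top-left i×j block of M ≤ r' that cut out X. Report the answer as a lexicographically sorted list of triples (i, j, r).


Propagating the 14 rank bounds to every northwest block:

  row 1: 0, 1, 1, 1, 1, 1, 1, 1, 1, 1
  row 2: 0, 1, 2, 2, 2, 2, 2, 2, 2, 2
  row 3: 0, 1, 2, 2, 3, 3, 3, 3, 3, 3
  row 4: 0, 1, 2, 2, 3, 3, 3, 3, 4, 4
  row 5: 0, 1, 2, 2, 3, 3, 4, 4, 5, 5
  row 6: 0, 1, 2, 3, 4, 4, 5, 5, 6, 6
  row 7: 0, 1, 2, 3, 4, 5, 6, 6, 7, 7
  row 8: 0, 1, 2, 3, 4, 5, 6, 6, 7, 8
  row 9: 1, 2, 3, 4, 5, 6, 7, 7, 8, 9
  row 10: 1, 2, 3, 4, 5, 6, 7, 8, 9, 10

second differences of R give the permutation w = (2, 3, 5, 9, 7, 4, 6, 10, 1, 8).

D(w) has 16 cells with 5 SE-corners; essential set:

[(4, 8, 3), (5, 4, 2), (5, 6, 3), (8, 1, 0), (8, 8, 6)]


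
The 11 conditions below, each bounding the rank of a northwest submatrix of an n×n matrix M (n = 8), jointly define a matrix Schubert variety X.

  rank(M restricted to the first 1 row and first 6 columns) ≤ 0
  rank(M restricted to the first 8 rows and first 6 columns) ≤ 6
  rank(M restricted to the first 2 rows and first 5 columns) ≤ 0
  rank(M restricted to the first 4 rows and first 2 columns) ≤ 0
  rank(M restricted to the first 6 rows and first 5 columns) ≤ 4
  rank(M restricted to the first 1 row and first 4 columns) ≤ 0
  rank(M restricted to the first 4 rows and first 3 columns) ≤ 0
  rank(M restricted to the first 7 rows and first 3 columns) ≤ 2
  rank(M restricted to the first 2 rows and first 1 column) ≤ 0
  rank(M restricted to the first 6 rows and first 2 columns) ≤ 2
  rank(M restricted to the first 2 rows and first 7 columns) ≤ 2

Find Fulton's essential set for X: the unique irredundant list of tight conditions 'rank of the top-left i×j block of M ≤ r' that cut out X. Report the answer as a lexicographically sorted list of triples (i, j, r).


Reconstructing r_w from the 11 given conditions:

  R[1]: 0  0  0  0  0  0  1  1
  R[2]: 0  0  0  0  0  1  2  2
  R[3]: 0  0  0  1  1  2  3  3
  R[4]: 0  0  0  1  2  3  4  4
  R[5]: 1  1  1  2  3  4  5  5
  R[6]: 1  2  2  3  4  5  6  6
  R[7]: 1  2  2  3  4  5  6  7
  R[8]: 1  2  3  4  5  6  7  8

second differences of R give the permutation w = (7, 6, 4, 5, 1, 2, 8, 3).

Rothe diagram D(w) (18 cells), 4 SE-corners (essential conditions):

[(1, 6, 0), (2, 5, 0), (4, 3, 0), (7, 3, 2)]


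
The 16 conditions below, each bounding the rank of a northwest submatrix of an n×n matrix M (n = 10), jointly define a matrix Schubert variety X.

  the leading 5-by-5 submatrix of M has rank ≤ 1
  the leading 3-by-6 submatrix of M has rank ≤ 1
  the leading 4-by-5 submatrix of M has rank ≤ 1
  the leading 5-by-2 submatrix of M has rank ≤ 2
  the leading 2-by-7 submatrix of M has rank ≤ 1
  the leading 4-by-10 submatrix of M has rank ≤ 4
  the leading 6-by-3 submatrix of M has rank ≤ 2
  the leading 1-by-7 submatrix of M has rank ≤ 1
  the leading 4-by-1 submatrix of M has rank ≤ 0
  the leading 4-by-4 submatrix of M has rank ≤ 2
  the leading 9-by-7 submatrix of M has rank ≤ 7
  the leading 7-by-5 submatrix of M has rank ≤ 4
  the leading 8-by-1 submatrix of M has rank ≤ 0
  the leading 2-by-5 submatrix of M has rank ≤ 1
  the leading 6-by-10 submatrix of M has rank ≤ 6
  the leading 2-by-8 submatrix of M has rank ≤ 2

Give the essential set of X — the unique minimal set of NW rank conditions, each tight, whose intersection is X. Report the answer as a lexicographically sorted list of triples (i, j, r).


Propagating the 16 rank bounds to every northwest block:

  i=1: 0, 1, 1, 1, 1, 1, 1, 1, 1, 1
  i=2: 0, 1, 1, 1, 1, 1, 1, 2, 2, 2
  i=3: 0, 1, 1, 1, 1, 1, 2, 3, 3, 3
  i=4: 0, 1, 1, 1, 1, 2, 3, 4, 4, 4
  i=5: 0, 1, 1, 1, 1, 2, 3, 4, 5, 5
  i=6: 0, 1, 2, 2, 2, 3, 4, 5, 6, 6
  i=7: 0, 1, 2, 3, 3, 4, 5, 6, 7, 7
  i=8: 0, 1, 2, 3, 4, 5, 6, 7, 8, 8
  i=9: 1, 2, 3, 4, 5, 6, 7, 8, 9, 9
  i=10: 1, 2, 3, 4, 5, 6, 7, 8, 9, 10

reading off 1-entries of Δ²R: w = (2, 8, 7, 6, 9, 3, 4, 5, 1, 10).

Rothe diagram D(w) (23 cells), 4 SE-corners (essential conditions):

[(2, 7, 1), (3, 6, 1), (5, 5, 1), (8, 1, 0)]


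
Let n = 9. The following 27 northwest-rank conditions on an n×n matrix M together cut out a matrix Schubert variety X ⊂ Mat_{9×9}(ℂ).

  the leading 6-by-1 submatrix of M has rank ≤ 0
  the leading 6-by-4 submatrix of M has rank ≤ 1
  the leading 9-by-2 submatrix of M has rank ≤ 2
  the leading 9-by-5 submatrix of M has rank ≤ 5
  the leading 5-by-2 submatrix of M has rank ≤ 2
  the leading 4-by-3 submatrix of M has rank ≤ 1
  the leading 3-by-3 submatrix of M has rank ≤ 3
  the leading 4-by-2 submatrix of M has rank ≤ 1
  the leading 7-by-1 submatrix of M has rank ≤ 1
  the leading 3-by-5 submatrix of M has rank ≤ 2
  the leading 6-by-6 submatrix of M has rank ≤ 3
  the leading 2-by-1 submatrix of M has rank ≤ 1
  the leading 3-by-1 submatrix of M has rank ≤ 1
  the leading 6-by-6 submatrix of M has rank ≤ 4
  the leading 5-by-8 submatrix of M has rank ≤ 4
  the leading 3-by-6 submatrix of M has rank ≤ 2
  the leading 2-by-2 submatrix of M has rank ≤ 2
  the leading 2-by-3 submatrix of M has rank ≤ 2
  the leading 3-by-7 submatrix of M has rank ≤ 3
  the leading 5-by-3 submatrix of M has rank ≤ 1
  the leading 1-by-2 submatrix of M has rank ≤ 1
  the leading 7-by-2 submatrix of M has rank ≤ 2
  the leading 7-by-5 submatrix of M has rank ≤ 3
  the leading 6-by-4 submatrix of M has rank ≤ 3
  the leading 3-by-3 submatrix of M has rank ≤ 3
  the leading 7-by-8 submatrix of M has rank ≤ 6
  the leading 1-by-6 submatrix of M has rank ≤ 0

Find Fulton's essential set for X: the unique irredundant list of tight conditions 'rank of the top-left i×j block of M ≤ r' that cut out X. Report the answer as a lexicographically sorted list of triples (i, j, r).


Reconstructing r_w from the 27 given conditions:

  i=1: 0 | 0 | 0 | 0 | 0 | 0 | 1 | 1 | 1
  i=2: 0 | 1 | 1 | 1 | 1 | 1 | 2 | 2 | 2
  i=3: 0 | 1 | 1 | 1 | 2 | 2 | 3 | 3 | 3
  i=4: 0 | 1 | 1 | 1 | 2 | 3 | 4 | 4 | 4
  i=5: 0 | 1 | 1 | 1 | 2 | 3 | 4 | 4 | 5
  i=6: 0 | 1 | 1 | 1 | 2 | 3 | 4 | 5 | 6
  i=7: 1 | 2 | 2 | 2 | 3 | 4 | 5 | 6 | 7
  i=8: 1 | 2 | 3 | 3 | 4 | 5 | 6 | 7 | 8
  i=9: 1 | 2 | 3 | 4 | 5 | 6 | 7 | 8 | 9

hence w(1..9) = (7, 2, 5, 6, 9, 8, 1, 3, 4).

4 SE-corners of the 20-cell Rothe diagram give Ess(w):

[(1, 6, 0), (5, 8, 4), (6, 1, 0), (6, 4, 1)]


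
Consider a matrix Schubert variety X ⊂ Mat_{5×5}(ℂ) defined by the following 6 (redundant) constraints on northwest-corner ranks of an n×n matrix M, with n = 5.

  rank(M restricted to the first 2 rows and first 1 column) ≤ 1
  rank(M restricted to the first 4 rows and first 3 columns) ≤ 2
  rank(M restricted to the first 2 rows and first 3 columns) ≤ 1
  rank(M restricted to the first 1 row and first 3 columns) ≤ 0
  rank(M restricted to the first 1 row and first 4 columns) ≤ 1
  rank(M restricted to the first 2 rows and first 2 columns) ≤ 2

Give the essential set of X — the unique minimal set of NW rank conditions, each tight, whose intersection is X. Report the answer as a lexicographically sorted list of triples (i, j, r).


Propagating the 6 rank bounds to every northwest block:

  i=1: 0 | 0 | 0 | 1 | 1
  i=2: 1 | 1 | 1 | 2 | 2
  i=3: 1 | 2 | 2 | 3 | 3
  i=4: 1 | 2 | 2 | 3 | 4
  i=5: 1 | 2 | 3 | 4 | 5

giving w = (4, 1, 2, 5, 3) via Δ²R.

|D(w)|=4, |Ess(w)|=2:

[(1, 3, 0), (4, 3, 2)]


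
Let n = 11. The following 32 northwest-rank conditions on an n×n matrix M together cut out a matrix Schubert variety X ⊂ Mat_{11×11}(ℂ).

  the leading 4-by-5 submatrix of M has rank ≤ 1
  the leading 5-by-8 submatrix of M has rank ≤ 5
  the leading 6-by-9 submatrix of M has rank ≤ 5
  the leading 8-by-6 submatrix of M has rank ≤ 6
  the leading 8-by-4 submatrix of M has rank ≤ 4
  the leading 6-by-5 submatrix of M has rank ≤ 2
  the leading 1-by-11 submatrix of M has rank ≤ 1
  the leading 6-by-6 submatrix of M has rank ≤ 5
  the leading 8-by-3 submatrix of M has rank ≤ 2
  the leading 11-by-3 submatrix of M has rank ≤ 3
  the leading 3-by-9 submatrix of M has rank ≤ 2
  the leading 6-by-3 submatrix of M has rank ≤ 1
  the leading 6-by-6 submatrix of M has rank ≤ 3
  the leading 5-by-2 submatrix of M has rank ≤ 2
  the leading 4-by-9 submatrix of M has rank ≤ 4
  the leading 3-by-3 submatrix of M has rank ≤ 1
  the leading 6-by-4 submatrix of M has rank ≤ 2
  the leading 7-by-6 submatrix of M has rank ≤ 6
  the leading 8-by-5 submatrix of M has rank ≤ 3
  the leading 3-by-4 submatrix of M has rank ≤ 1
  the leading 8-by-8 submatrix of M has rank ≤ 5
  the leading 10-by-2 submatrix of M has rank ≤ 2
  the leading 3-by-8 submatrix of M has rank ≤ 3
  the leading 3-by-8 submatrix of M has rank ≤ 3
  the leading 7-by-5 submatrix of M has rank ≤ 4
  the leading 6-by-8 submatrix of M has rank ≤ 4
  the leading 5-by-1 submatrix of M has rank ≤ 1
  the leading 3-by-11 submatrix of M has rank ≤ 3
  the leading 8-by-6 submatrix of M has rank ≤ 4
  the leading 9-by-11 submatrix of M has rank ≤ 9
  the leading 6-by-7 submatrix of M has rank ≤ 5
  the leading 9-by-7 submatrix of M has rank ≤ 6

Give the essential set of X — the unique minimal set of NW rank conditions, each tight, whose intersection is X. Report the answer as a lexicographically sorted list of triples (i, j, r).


Recovering R(i,j) via the rank-extension bound from the 32 conditions:

  1  1  1  1  1  1  1  1  1  1  1
  1  1  1  1  1  2  2  2  2  2  2
  1  1  1  1  1  2  2  2  2  3  3
  1  1  1  1  1  2  3  3  3  4  4
  1  1  1  2  2  3  4  4  4  5  5
  1  1  1  2  2  3  4  4  5  6  6
  1  2  2  3  3  4  5  5  6  7  7
  1  2  2  3  3  4  5  5  6  7  8
  1  2  3  4  4  5  6  6  7  8  9
  1  2  3  4  5  6  7  7  8  9  10
  1  2  3  4  5  6  7  8  9  10  11

the unique w with this rank table is (1, 6, 10, 7, 4, 9, 2, 11, 3, 5, 8).

ℓ(w)=24; the 8 essential cells (i,j,r):

[(3, 9, 2), (4, 5, 1), (6, 3, 1), (6, 5, 2), (6, 8, 4), (8, 3, 2), (8, 5, 3), (8, 8, 5)]


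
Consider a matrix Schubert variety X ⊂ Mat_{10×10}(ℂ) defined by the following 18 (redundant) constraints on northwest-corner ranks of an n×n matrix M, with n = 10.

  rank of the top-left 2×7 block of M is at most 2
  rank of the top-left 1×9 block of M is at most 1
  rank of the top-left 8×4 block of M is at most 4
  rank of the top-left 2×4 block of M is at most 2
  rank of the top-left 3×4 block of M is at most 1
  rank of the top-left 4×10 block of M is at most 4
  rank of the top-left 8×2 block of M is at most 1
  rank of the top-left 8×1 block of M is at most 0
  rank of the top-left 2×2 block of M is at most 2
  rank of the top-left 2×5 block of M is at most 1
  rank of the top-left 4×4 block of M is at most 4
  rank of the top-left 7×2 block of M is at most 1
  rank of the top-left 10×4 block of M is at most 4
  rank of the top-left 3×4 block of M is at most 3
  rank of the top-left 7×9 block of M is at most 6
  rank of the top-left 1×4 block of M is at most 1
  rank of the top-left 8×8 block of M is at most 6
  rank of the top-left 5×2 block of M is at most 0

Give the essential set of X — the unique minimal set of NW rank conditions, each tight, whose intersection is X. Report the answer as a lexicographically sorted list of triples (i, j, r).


The tightest implied rank at each (i,j), from the 18 conditions:

  row 1: 0, 0, 1, 1, 1, 1, 1, 1, 1, 1
  row 2: 0, 0, 1, 1, 1, 2, 2, 2, 2, 2
  row 3: 0, 0, 1, 1, 2, 3, 3, 3, 3, 3
  row 4: 0, 0, 1, 2, 3, 4, 4, 4, 4, 4
  row 5: 0, 0, 1, 2, 3, 4, 5, 5, 5, 5
  row 6: 0, 1, 2, 3, 4, 5, 6, 6, 6, 6
  row 7: 0, 1, 2, 3, 4, 5, 6, 6, 6, 7
  row 8: 0, 1, 2, 3, 4, 5, 6, 6, 7, 8
  row 9: 1, 2, 3, 4, 5, 6, 7, 7, 8, 9
  row 10: 1, 2, 3, 4, 5, 6, 7, 8, 9, 10

giving w = (3, 6, 5, 4, 7, 2, 10, 9, 1, 8) via Δ²R.

Fulton essential set (6 of the 19 Rothe cells):

[(2, 5, 1), (3, 4, 1), (5, 2, 0), (7, 9, 6), (8, 1, 0), (8, 8, 6)]


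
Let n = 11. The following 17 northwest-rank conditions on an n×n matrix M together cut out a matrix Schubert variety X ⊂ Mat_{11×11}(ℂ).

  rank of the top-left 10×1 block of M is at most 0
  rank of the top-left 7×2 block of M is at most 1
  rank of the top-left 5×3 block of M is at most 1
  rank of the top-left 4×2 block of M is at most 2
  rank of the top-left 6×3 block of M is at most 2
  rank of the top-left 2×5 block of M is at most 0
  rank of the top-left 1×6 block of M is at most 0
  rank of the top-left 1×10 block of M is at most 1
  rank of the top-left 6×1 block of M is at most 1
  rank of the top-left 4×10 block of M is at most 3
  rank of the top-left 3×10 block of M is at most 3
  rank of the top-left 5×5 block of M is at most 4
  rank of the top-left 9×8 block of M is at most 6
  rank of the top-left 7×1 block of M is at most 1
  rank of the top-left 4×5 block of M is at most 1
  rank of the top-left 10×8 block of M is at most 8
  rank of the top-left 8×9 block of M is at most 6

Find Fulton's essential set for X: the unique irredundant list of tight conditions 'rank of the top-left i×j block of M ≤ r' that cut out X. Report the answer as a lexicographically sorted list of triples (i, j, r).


Propagating the 17 rank bounds to every northwest block:

  R[1]: 0, 0, 0, 0, 0, 0, 1, 1, 1, 1, 1
  R[2]: 0, 0, 0, 0, 0, 1, 2, 2, 2, 2, 2
  R[3]: 0, 1, 1, 1, 1, 2, 3, 3, 3, 3, 3
  R[4]: 0, 1, 1, 1, 1, 2, 3, 3, 3, 3, 4
  R[5]: 0, 1, 1, 2, 2, 3, 4, 4, 4, 4, 5
  R[6]: 0, 1, 2, 3, 3, 4, 5, 5, 5, 5, 6
  R[7]: 0, 1, 2, 3, 4, 5, 6, 6, 6, 6, 7
  R[8]: 0, 1, 2, 3, 4, 5, 6, 6, 6, 7, 8
  R[9]: 0, 1, 2, 3, 4, 5, 6, 6, 7, 8, 9
  R[10]: 0, 1, 2, 3, 4, 5, 6, 7, 8, 9, 10
  R[11]: 1, 2, 3, 4, 5, 6, 7, 8, 9, 10, 11

second differences of R give the permutation w = (7, 6, 2, 11, 4, 3, 5, 10, 9, 8, 1).

8 SE-corners of the 29-cell Rothe diagram give Ess(w):

[(1, 6, 0), (2, 5, 0), (4, 5, 1), (4, 10, 3), (5, 3, 1), (8, 9, 6), (9, 8, 6), (10, 1, 0)]


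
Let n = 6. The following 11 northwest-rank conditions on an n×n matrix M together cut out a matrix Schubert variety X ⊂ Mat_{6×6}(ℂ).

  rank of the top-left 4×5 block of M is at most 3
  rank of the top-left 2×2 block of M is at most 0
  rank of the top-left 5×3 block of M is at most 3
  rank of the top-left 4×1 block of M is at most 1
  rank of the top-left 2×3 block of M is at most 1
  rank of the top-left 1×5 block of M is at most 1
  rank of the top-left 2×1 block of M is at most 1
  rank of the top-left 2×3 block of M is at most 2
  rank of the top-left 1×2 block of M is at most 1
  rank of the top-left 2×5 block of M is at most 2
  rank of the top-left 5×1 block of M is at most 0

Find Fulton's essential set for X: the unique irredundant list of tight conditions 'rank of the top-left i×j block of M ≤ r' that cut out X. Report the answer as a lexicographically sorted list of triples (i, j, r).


Recovering R(i,j) via the rank-extension bound from the 11 conditions:

  R[1]: 0 | 0 | 1 | 1 | 1 | 1
  R[2]: 0 | 0 | 1 | 2 | 2 | 2
  R[3]: 0 | 1 | 2 | 3 | 3 | 3
  R[4]: 0 | 1 | 2 | 3 | 3 | 4
  R[5]: 0 | 1 | 2 | 3 | 4 | 5
  R[6]: 1 | 2 | 3 | 4 | 5 | 6

hence w(1..6) = (3, 4, 2, 6, 5, 1).

3 SE-corners of the 8-cell Rothe diagram give Ess(w):

[(2, 2, 0), (4, 5, 3), (5, 1, 0)]


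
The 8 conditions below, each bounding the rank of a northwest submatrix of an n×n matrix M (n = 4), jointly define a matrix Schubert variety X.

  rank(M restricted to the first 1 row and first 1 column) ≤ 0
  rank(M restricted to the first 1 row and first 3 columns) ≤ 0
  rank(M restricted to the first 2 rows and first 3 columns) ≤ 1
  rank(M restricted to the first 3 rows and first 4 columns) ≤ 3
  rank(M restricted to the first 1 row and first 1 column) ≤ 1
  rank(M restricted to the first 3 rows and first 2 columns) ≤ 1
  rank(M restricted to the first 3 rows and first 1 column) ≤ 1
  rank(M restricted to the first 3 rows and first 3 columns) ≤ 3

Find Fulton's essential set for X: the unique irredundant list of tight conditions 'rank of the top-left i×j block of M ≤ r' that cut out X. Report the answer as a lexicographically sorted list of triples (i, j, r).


Rank table r_w(4×4) implied by the 8 constraints:

  0, 0, 0, 1
  1, 1, 1, 2
  1, 1, 2, 3
  1, 2, 3, 4

hence w(1..4) = (4, 1, 3, 2).

Rothe diagram D(w) (4 cells), 2 SE-corners (essential conditions):

[(1, 3, 0), (3, 2, 1)]


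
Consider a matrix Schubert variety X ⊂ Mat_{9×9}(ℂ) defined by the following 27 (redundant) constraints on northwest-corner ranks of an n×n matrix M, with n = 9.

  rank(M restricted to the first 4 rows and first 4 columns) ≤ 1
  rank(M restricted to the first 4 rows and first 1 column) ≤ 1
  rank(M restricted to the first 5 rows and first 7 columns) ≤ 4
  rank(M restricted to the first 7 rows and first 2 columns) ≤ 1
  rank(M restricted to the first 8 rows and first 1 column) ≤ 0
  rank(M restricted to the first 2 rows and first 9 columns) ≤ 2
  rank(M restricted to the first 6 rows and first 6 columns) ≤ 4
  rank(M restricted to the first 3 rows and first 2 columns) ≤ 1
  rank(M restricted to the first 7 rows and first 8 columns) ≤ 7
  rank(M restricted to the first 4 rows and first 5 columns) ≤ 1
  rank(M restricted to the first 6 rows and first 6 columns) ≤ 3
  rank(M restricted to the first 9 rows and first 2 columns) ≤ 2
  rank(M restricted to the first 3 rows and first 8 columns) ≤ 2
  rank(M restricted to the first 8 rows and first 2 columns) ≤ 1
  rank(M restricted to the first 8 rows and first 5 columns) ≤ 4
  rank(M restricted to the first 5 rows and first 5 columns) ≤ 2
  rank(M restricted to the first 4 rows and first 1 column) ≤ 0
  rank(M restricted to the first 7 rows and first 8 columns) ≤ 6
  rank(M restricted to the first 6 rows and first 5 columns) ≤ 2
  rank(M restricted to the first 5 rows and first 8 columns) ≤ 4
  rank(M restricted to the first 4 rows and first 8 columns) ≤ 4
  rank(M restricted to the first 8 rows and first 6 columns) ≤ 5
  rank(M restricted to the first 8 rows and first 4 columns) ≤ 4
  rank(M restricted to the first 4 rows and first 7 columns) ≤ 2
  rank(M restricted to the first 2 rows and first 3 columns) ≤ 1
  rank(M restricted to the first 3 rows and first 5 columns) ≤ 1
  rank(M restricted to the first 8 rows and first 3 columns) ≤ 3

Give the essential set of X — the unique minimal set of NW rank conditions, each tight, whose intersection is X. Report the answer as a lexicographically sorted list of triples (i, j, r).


Rank table r_w(9×9) implied by the 27 constraints:

  0  1  1  1  1  1  1  1  1
  0  1  1  1  1  2  2  2  2
  0  1  1  1  1  2  2  2  3
  0  1  1  1  1  2  2  3  4
  0  1  2  2  2  3  3  4  5
  0  1  2  2  2  3  4  5  6
  0  1  2  3  3  4  5  6  7
  0  1  2  3  4  5  6  7  8
  1  2  3  4  5  6  7  8  9

second differences of R give the permutation w = (2, 6, 9, 8, 3, 7, 4, 5, 1).

|D(w)|=22, |Ess(w)|=5:

[(3, 8, 2), (4, 5, 1), (4, 7, 2), (6, 5, 2), (8, 1, 0)]


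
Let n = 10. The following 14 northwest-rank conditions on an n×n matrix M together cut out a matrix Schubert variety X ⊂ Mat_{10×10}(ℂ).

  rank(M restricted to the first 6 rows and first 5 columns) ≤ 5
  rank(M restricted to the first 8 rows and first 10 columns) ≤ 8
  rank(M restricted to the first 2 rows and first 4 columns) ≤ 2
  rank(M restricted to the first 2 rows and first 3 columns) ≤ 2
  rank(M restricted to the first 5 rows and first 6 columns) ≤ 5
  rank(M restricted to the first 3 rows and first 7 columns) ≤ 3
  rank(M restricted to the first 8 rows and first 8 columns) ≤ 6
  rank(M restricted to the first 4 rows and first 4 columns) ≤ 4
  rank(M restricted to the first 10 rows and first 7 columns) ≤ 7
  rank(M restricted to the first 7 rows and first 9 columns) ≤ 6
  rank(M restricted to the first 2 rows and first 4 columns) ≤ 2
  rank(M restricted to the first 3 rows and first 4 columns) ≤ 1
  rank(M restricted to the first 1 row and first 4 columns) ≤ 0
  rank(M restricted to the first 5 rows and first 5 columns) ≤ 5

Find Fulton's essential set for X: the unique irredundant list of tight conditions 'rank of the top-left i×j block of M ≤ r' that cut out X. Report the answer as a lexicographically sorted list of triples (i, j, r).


The tightest implied rank at each (i,j), from the 14 conditions:

  row 1: 0 | 0 | 0 | 0 | 1 | 1 | 1 | 1 | 1 | 1
  row 2: 1 | 1 | 1 | 1 | 2 | 2 | 2 | 2 | 2 | 2
  row 3: 1 | 1 | 1 | 1 | 2 | 3 | 3 | 3 | 3 | 3
  row 4: 1 | 2 | 2 | 2 | 3 | 4 | 4 | 4 | 4 | 4
  row 5: 1 | 2 | 3 | 3 | 4 | 5 | 5 | 5 | 5 | 5
  row 6: 1 | 2 | 3 | 4 | 5 | 6 | 6 | 6 | 6 | 6
  row 7: 1 | 2 | 3 | 4 | 5 | 6 | 6 | 6 | 6 | 7
  row 8: 1 | 2 | 3 | 4 | 5 | 6 | 6 | 6 | 7 | 8
  row 9: 1 | 2 | 3 | 4 | 5 | 6 | 7 | 7 | 8 | 9
  row 10: 1 | 2 | 3 | 4 | 5 | 6 | 7 | 8 | 9 | 10

second differences of R give the permutation w = (5, 1, 6, 2, 3, 4, 10, 9, 7, 8).

D(w) has 12 cells with 4 SE-corners; essential set:

[(1, 4, 0), (3, 4, 1), (7, 9, 6), (8, 8, 6)]
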